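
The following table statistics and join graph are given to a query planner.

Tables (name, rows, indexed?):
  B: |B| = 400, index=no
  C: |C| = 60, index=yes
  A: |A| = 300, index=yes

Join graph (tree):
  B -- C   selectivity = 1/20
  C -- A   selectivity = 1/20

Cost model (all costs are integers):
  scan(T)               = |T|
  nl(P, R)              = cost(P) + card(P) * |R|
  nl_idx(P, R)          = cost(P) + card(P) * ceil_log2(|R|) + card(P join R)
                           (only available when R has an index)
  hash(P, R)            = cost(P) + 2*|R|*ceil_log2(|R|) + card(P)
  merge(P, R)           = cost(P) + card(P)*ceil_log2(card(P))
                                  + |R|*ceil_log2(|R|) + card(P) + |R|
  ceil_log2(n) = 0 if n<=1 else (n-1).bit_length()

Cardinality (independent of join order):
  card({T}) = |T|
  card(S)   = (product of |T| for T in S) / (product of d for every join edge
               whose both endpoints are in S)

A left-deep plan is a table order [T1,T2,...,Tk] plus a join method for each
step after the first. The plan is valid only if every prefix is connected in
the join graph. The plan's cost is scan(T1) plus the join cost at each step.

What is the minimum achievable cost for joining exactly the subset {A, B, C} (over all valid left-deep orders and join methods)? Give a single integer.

Selinger DP over subsets of {A,B,C}:
  {B}: scan cost=400, card=400
  {C}: scan cost=60, card=60
  {A}: scan cost=300, card=300
  {BC}: card=1200; try (C,hash)→1520, (C,nl_idx)→4000, (B,merge)→4480, (C,merge)→4820, (B,hash)→7320, (B,nl)→24060 …(+1); best=1520 via (C,hash)
  {AC}: card=900; try (C,hash)→1320, (A,nl_idx)→1500, (C,nl_idx)→3000, (A,merge)→3480, (C,merge)→3720, (A,hash)→5520 …(+2); best=1320 via (C,hash)
  {ABC}: card=18000; try (A,hash)→8120, (B,hash)→9420, (B,merge)→15220, (A,merge)→18920, (A,nl_idx)→30320, (B,nl)→361320 …(+1); best=8120 via (A,hash)

8120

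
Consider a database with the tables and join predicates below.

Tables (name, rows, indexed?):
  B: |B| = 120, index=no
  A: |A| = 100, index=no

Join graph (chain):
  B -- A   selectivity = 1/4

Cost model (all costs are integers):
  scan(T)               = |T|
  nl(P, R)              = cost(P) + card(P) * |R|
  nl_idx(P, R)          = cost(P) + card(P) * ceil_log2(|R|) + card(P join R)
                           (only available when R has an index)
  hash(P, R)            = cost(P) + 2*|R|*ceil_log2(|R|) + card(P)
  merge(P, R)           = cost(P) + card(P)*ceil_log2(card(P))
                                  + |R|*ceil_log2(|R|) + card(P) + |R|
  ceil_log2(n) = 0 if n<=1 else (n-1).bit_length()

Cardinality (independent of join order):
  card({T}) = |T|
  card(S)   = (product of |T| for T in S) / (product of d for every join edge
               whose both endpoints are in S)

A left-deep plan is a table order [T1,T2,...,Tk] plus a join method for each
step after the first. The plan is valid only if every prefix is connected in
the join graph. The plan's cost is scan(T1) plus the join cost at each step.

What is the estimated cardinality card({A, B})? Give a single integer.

Tables in S: A(100), B(120)
Edges inside S: B-A(d=4)
numerator = 100 * 120 = 12000
denominator = 4 = 4
card(S) = 12000 / 4 = 3000

3000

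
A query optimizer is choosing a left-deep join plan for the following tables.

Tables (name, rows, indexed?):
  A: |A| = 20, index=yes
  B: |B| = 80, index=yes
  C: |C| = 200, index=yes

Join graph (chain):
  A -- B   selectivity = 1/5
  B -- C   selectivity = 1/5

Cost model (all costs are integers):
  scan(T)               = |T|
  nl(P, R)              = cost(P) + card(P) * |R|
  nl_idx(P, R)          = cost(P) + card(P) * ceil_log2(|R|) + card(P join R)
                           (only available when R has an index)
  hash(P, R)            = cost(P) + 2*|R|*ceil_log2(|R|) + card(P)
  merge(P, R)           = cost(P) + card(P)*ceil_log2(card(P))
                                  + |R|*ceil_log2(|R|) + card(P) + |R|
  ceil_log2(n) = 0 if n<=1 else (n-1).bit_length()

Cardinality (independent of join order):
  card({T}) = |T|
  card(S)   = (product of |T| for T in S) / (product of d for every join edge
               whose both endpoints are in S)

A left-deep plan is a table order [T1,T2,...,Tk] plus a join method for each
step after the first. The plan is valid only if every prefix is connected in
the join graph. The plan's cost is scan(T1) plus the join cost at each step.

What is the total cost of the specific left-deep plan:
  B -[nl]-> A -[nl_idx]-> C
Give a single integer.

17040

step 1: scan B: cost=80, card=80
step 2: join A via nl
    card(P join A) = 80*20/(5) = 320
    cost = 80 + 80*20 = 1680
step 3: join C via nl_idx
    card(P join C) = 320*200/(5) = 12800
    cost = 1680 + 320*8 + 12800 = 17040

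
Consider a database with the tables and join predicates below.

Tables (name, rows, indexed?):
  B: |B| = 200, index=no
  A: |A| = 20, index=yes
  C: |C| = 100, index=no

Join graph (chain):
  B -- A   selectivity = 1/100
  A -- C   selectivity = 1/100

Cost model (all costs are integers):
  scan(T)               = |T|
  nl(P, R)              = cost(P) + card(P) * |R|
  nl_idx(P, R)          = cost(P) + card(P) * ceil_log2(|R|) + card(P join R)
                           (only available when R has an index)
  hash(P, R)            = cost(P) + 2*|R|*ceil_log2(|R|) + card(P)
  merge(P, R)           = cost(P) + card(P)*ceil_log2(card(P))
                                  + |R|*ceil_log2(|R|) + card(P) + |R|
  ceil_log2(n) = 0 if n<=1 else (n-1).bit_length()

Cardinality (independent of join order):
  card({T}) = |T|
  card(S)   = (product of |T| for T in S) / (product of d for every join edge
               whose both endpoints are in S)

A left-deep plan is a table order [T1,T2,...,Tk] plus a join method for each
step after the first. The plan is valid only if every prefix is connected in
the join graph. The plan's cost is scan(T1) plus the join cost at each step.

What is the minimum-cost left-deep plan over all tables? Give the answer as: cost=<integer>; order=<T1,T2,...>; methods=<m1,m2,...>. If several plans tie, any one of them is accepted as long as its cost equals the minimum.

Selinger DP (subsets sized 1..n):
  {B}: scan cost=200, card=200
  {A}: scan cost=20, card=20
  {C}: scan cost=100, card=100
  {AB}: card=40; try (A,hash)→600, (A,nl_idx)→1240, (B,merge)→1940, (A,merge)→2120, (B,hash)→3240, (B,nl)→4020 …(+1); best=600 via (A,hash)
  {AC}: card=20; try (A,hash)→400, (A,nl_idx)→620, (C,merge)→940, (A,merge)→1020, (C,hash)→1440, (C,nl)→2020 …(+1); best=400 via (A,hash)
  {ABC}: card=40; try (C,merge)→1680, (C,hash)→2040, (B,merge)→2320, (B,hash)→3620, (B,nl)→4400, (C,nl)→4600; best=1680 via (C,merge)

cost=1680; order=B,A,C; methods=hash,merge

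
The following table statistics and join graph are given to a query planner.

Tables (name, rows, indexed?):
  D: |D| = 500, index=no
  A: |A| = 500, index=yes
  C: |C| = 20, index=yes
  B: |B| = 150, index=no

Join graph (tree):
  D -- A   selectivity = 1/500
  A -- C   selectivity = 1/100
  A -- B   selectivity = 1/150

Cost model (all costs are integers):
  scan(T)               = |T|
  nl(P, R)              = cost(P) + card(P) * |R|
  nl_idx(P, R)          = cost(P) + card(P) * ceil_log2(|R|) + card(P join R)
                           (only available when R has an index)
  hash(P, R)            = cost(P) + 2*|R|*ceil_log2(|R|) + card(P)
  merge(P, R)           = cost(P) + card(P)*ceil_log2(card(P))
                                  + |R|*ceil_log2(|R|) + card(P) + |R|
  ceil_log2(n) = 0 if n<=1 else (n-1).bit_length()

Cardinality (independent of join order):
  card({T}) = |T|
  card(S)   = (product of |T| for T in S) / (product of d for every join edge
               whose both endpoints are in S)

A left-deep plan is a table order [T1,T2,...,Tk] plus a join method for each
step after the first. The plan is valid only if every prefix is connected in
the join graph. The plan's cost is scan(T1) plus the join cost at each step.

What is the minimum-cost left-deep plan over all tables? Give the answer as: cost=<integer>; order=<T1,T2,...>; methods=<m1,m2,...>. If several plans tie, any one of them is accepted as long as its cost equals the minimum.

cost=8250; order=C,A,B,D; methods=nl_idx,merge,merge

Selinger DP (subsets sized 1..n):
  {D}: scan cost=500, card=500
  {A}: scan cost=500, card=500
  {C}: scan cost=20, card=20
  {B}: scan cost=150, card=150
  {AD}: card=500; try (A,nl_idx)→5500, (D,hash)→10000, (A,hash)→10000, (D,merge)→10500, (A,merge)→10500, (D,nl)→250500 …(+1); best=5500 via (A,nl_idx)
  {AC}: card=100; try (A,nl_idx)→300, (C,hash)→1200, (C,nl_idx)→3100, (A,merge)→5140, (C,merge)→5620, (A,hash)→9040 …(+2); best=300 via (A,nl_idx)
  {AB}: card=500; try (A,nl_idx)→2000, (B,hash)→3400, (A,merge)→6500, (B,merge)→6850, (A,hash)→9300, (A,nl)→75150 …(+1); best=2000 via (A,nl_idx)
  {ACD}: card=100; try (D,merge)→6100, (C,hash)→6200, (C,nl_idx)→8100, (D,hash)→9400, (C,merge)→10620, (C,nl)→15500 …(+1); best=6100 via (D,merge)
  {ABD}: card=500; try (B,hash)→8400, (D,hash)→11500, (B,merge)→11850, (D,merge)→12000, (B,nl)→80500, (D,nl)→252000; best=8400 via (B,hash)
  {ABC}: card=100; try (B,merge)→2450, (C,hash)→2700, (B,hash)→2800, (C,nl_idx)→4600, (C,merge)→7120, (C,nl)→12000 …(+1); best=2450 via (B,merge)
  {ABCD}: card=100; try (D,merge)→8250, (B,merge)→8250, (B,hash)→8600, (C,hash)→9100, (C,nl_idx)→11000, (D,hash)→11550 …(+4); best=8250 via (D,merge)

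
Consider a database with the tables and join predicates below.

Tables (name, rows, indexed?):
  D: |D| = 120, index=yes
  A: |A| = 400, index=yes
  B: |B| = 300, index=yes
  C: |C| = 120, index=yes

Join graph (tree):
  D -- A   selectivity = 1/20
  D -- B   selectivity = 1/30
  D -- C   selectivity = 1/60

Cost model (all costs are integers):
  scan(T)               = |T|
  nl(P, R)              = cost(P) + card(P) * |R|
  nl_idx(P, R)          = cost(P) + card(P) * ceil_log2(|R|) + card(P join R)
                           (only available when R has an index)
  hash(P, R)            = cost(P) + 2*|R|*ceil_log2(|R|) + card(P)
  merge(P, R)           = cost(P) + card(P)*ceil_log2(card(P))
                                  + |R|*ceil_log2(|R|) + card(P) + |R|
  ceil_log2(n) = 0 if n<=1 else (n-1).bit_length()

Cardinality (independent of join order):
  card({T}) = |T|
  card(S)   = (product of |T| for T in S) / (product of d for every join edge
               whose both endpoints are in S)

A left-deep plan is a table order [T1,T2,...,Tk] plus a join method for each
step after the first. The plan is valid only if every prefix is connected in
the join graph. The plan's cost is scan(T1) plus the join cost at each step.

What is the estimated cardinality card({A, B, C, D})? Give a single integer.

Tables in S: A(400), B(300), C(120), D(120)
Edges inside S: D-A(d=20), D-B(d=30), D-C(d=60)
numerator = 400 * 300 * 120 * 120 = 1728000000
denominator = 20 * 30 * 60 = 36000
card(S) = 1728000000 / 36000 = 48000

48000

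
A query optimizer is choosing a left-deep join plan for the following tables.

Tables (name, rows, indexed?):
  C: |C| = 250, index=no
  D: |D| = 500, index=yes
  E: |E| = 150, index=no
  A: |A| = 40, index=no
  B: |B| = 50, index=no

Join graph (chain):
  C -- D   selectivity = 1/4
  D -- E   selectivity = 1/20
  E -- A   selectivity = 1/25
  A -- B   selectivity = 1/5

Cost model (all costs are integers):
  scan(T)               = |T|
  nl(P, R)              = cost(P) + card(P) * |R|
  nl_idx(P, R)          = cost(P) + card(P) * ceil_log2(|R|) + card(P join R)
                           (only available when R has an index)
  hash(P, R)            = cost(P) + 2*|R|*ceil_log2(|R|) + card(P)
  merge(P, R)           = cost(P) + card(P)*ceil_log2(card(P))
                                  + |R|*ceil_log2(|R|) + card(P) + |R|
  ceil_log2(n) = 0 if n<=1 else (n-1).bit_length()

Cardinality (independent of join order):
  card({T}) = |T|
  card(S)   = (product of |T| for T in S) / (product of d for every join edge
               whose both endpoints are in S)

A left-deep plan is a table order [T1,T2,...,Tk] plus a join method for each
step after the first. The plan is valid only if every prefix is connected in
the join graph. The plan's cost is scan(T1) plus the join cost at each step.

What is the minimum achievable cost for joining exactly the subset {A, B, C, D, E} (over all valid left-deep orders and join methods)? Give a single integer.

77020

Selinger DP over subsets of {A,B,C,D,E}:
  {C}: scan cost=250, card=250
  {D}: scan cost=500, card=500
  {E}: scan cost=150, card=150
  {A}: scan cost=40, card=40
  {B}: scan cost=50, card=50
  {CD}: card=31250; try (C,hash)→5000, (D,merge)→7500, (C,merge)→7750, (D,hash)→9500, (D,nl_idx)→33750, (D,nl)→125250 …(+1); best=5000 via (C,hash)
  {DE}: card=3750; try (E,hash)→3400, (D,nl_idx)→5250, (D,merge)→6500, (E,merge)→6850, (D,hash)→9300, (D,nl)→75150 …(+1); best=3400 via (E,hash)
  {AE}: card=240; try (A,hash)→780, (E,merge)→1670, (A,merge)→1780, (E,hash)→2480, (E,nl)→6040, (A,nl)→6150; best=780 via (A,hash)
  {AB}: card=400; try (A,hash)→580, (B,merge)→670, (B,hash)→680, (A,merge)→680, (B,nl)→2040, (A,nl)→2050; best=580 via (A,hash)
  {CDE}: card=234375; try (C,hash)→11150, (E,hash)→38650, (C,merge)→54400, (E,merge)→506350, (C,nl)→940900, (E,nl)→4692500; best=11150 via (C,hash)
  {ADE}: card=6000; try (A,hash)→7630, (D,merge)→7940, (D,nl_idx)→8940, (D,hash)→10020, (A,merge)→52430, (D,nl)→120780 …(+1); best=7630 via (A,hash)
  {ABE}: card=2400; try (B,hash)→1620, (B,merge)→3290, (E,hash)→3380, (E,merge)→5930, (B,nl)→12780, (E,nl)→60580; best=1620 via (B,hash)
  {ACDE}: card=375000; try (C,hash)→17630, (C,merge)→93880, (A,hash)→246005, (C,nl)→1507630, (A,merge)→4464555, (A,nl)→9386150; best=17630 via (C,hash)
  {ABDE}: card=60000; try (D,hash)→13020, (B,hash)→14230, (D,merge)→37820, (D,nl_idx)→83220, (B,merge)→91980, (B,nl)→307630 …(+1); best=13020 via (D,hash)
  {ABCDE}: card=3750000; try (C,hash)→77020, (B,hash)→393230, (C,merge)→1035270, (B,merge)→7517980, (C,nl)→15013020, (B,nl)→18767630; best=77020 via (C,hash)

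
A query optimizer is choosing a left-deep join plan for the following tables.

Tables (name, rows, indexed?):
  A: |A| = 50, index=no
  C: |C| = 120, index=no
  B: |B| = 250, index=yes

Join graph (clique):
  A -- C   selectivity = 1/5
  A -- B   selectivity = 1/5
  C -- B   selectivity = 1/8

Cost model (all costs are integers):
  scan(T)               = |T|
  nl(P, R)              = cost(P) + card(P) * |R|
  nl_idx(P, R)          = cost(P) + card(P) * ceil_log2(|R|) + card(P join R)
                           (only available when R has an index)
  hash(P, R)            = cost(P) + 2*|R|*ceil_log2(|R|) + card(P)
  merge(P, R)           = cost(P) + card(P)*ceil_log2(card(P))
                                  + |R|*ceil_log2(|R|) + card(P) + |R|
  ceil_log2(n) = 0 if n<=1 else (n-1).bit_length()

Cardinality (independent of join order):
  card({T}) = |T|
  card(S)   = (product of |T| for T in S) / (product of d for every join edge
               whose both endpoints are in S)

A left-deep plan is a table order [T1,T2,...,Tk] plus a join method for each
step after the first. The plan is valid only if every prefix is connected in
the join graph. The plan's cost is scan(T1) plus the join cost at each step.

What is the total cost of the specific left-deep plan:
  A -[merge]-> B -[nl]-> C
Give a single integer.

step 1: scan A: cost=50, card=50
step 2: join B via merge
    card(P join B) = 50*250/(5) = 2500
    cost = 50 + 50*6 + 250*8 + 50 + 250 = 2650
step 3: join C via nl
    card(P join C) = 2500*120/(5*8) = 7500
    cost = 2650 + 2500*120 = 302650

302650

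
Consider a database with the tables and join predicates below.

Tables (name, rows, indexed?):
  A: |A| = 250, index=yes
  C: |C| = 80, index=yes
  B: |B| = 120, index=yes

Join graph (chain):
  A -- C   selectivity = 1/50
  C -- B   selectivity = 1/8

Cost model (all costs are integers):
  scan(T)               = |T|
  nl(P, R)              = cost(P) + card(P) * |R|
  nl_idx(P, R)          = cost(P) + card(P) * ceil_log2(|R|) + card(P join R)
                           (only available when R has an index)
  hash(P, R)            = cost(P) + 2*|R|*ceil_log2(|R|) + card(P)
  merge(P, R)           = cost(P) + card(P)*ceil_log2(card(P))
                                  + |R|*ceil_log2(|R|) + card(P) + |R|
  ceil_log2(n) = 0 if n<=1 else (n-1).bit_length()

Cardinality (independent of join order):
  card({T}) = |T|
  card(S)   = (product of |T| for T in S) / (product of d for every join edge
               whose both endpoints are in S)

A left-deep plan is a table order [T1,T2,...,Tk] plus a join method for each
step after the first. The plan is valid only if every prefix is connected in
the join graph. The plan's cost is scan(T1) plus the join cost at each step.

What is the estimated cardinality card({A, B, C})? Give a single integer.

6000

Tables in S: A(250), B(120), C(80)
Edges inside S: A-C(d=50), C-B(d=8)
numerator = 250 * 120 * 80 = 2400000
denominator = 50 * 8 = 400
card(S) = 2400000 / 400 = 6000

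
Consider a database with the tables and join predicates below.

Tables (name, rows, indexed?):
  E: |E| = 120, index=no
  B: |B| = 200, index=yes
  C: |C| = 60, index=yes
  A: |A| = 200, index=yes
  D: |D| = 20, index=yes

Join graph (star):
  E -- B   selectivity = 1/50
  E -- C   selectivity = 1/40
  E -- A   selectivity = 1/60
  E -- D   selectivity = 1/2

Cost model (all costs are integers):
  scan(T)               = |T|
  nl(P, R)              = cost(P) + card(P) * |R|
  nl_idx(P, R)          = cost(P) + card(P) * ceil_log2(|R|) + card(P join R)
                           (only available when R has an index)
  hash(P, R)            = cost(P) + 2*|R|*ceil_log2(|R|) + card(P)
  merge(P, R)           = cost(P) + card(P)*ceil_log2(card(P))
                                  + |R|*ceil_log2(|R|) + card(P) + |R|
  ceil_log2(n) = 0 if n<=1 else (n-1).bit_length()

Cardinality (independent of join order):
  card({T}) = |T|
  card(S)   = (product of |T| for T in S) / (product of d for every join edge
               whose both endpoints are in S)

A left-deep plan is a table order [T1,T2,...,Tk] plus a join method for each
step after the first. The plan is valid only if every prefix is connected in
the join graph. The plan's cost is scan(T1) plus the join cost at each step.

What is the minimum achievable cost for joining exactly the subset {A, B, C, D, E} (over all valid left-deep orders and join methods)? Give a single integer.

Selinger DP over subsets of {A,B,C,D,E}:
  {E}: scan cost=120, card=120
  {B}: scan cost=200, card=200
  {C}: scan cost=60, card=60
  {A}: scan cost=200, card=200
  {D}: scan cost=20, card=20
  {BE}: card=480; try (B,nl_idx)→1560, (E,hash)→2080, (B,merge)→2880, (E,merge)→2960, (B,hash)→3440, (B,nl)→24120 …(+1); best=1560 via (B,nl_idx)
  {CE}: card=180; try (C,hash)→960, (C,nl_idx)→1020, (E,merge)→1440, (C,merge)→1500, (E,hash)→1800, (E,nl)→7260 …(+1); best=960 via (C,hash)
  {AE}: card=400; try (A,nl_idx)→1480, (E,hash)→2080, (A,merge)→2880, (E,merge)→2960, (A,hash)→3440, (A,nl)→24120 …(+1); best=1480 via (A,nl_idx)
  {DE}: card=1200; try (D,hash)→440, (E,merge)→1100, (D,merge)→1200, (E,hash)→1720, (D,nl_idx)→1920, (E,nl)→2420 …(+1); best=440 via (D,hash)
  {BCE}: card=720; try (C,hash)→2760, (B,nl_idx)→3120, (B,hash)→4340, (B,merge)→4380, (C,nl_idx)→5160, (C,merge)→6780 …(+2); best=2760 via (C,hash)
  {ABE}: card=1600; try (B,hash)→5080, (A,hash)→5240, (B,nl_idx)→6280, (A,nl_idx)→7000, (B,merge)→7280, (A,merge)→8160 …(+2); best=5080 via (B,hash)
  {BDE}: card=4800; try (D,hash)→2240, (B,hash)→4840, (D,merge)→6480, (D,nl_idx)→8760, (D,nl)→11160, (B,nl_idx)→14840 …(+2); best=2240 via (D,hash)
  {ACE}: card=600; try (C,hash)→2600, (A,nl_idx)→3000, (A,hash)→4340, (A,merge)→4380, (C,nl_idx)→4480, (C,merge)→5900 …(+2); best=2600 via (C,hash)
  {CDE}: card=1800; try (D,hash)→1340, (C,hash)→2360, (D,merge)→2700, (D,nl_idx)→3660, (D,nl)→4560, (C,nl_idx)→9440 …(+2); best=1340 via (D,hash)
  {ADE}: card=4000; try (D,hash)→2080, (A,hash)→4840, (D,merge)→5600, (D,nl_idx)→7480, (D,nl)→9480, (A,nl_idx)→14040 …(+2); best=2080 via (D,hash)
  {ABCE}: card=2400; try (B,hash)→6400, (A,hash)→6680, (C,hash)→7400, (B,nl_idx)→9800, (A,nl_idx)→10920, (B,merge)→11000 …(+6); best=6400 via (B,hash)
  {BCDE}: card=7200; try (D,hash)→3680, (B,hash)→6340, (C,hash)→7760, (D,merge)→10800, (D,nl_idx)→13560, (D,nl)→17160 …(+6); best=3680 via (D,hash)
  {ABDE}: card=16000; try (D,hash)→6880, (B,hash)→9280, (A,hash)→10240, (D,merge)→24400, (D,nl_idx)→29080, (D,nl)→37080 …(+6); best=6880 via (D,hash)
  {ACDE}: card=6000; try (D,hash)→3400, (A,hash)→6340, (C,hash)→6800, (D,merge)→9320, (D,nl_idx)→11600, (D,nl)→14600 …(+6); best=3400 via (D,hash)
  {ABCDE}: card=24000; try (D,hash)→9000, (B,hash)→12600, (A,hash)→14080, (C,hash)→23600, (D,merge)→37720, (D,nl_idx)→42400 …(+10); best=9000 via (D,hash)

9000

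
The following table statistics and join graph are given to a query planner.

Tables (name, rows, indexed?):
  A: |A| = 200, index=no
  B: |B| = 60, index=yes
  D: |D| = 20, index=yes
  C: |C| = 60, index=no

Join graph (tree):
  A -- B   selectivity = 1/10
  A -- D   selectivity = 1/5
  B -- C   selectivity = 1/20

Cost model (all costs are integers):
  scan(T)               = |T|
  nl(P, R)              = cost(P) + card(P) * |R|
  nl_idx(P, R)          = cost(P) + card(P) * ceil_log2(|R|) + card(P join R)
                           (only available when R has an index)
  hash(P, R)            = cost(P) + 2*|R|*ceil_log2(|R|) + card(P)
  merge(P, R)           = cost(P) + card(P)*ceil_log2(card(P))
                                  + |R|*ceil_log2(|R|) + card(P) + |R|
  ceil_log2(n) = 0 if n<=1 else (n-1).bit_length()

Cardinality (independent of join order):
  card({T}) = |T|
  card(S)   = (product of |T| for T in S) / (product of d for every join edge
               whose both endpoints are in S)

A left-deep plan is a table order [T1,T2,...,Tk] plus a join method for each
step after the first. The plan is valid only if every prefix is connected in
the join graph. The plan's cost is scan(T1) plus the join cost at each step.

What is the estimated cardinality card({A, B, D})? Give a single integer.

4800

Tables in S: A(200), B(60), D(20)
Edges inside S: A-B(d=10), A-D(d=5)
numerator = 200 * 60 * 20 = 240000
denominator = 10 * 5 = 50
card(S) = 240000 / 50 = 4800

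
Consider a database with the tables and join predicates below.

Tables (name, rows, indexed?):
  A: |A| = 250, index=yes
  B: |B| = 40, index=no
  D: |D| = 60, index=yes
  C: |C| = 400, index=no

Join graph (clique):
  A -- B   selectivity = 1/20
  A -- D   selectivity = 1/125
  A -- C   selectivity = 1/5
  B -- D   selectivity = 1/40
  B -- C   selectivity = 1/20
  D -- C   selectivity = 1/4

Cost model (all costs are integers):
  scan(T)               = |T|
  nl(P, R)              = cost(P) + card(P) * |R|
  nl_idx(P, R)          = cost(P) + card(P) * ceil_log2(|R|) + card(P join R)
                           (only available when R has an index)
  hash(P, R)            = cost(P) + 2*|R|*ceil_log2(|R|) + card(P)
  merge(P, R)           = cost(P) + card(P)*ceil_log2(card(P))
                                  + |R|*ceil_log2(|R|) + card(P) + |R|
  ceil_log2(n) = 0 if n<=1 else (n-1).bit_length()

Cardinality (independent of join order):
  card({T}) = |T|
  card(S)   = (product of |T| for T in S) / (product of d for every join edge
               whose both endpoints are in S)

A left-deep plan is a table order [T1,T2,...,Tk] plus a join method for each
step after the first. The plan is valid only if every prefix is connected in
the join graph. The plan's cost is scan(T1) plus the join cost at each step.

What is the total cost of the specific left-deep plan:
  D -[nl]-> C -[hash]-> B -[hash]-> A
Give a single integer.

34840

step 1: scan D: cost=60, card=60
step 2: join C via nl
    card(P join C) = 60*400/(4) = 6000
    cost = 60 + 60*400 = 24060
step 3: join B via hash
    card(P join B) = 6000*40/(40*20) = 300
    cost = 24060 + 2*40*6 + 6000 = 30540
step 4: join A via hash
    card(P join A) = 300*250/(20*125*5) = 6
    cost = 30540 + 2*250*8 + 300 = 34840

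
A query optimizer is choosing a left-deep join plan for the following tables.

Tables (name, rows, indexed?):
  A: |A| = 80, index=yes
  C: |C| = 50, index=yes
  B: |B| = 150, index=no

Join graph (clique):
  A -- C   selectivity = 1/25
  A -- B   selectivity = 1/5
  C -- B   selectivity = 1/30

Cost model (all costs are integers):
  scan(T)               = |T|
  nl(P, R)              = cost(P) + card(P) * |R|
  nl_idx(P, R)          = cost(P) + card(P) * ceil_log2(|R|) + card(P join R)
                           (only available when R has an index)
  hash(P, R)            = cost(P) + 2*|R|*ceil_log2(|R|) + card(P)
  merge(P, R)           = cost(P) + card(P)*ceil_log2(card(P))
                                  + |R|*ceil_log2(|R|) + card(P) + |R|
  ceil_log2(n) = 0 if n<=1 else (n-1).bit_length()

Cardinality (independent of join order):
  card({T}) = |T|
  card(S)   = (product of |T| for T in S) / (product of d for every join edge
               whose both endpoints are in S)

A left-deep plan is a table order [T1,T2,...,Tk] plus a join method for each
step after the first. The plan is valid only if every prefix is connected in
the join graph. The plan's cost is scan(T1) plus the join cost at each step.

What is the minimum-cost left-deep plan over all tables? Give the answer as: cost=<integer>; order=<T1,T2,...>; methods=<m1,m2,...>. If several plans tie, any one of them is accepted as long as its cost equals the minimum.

Selinger DP (subsets sized 1..n):
  {A}: scan cost=80, card=80
  {C}: scan cost=50, card=50
  {B}: scan cost=150, card=150
  {AC}: card=160; try (A,nl_idx)→560, (C,nl_idx)→720, (C,hash)→760, (A,merge)→1040, (C,merge)→1070, (A,hash)→1220 …(+2); best=560 via (A,nl_idx)
  {AB}: card=2400; try (A,hash)→1420, (B,merge)→2070, (A,merge)→2140, (B,hash)→2560, (A,nl_idx)→3600, (B,nl)→12080 …(+1); best=1420 via (A,hash)
  {BC}: card=250; try (C,hash)→900, (C,nl_idx)→1300, (B,merge)→1750, (C,merge)→1850, (B,hash)→2500, (B,nl)→7550 …(+1); best=900 via (C,hash)
  {ABC}: card=160; try (A,hash)→2270, (A,nl_idx)→2810, (B,hash)→3120, (B,merge)→3350, (A,merge)→3790, (C,hash)→4420 …(+5); best=2270 via (A,hash)

cost=2270; order=B,C,A; methods=hash,hash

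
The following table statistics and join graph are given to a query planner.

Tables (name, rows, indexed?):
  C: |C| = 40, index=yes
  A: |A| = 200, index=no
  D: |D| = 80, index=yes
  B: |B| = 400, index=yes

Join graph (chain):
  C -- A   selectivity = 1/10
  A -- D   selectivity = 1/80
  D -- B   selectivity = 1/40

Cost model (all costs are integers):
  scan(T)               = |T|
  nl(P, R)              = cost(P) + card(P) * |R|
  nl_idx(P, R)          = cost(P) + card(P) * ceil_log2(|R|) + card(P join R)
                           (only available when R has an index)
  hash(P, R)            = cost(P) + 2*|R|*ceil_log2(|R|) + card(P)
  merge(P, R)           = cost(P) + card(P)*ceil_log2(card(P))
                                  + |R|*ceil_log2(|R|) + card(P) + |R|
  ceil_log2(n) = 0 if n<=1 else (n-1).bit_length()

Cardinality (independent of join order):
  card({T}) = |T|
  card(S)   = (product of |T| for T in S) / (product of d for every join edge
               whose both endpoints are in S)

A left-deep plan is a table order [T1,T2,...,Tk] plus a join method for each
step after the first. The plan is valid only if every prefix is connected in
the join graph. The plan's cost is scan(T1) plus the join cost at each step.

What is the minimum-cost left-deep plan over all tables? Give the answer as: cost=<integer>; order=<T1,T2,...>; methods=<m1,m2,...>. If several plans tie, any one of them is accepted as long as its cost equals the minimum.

Selinger DP (subsets sized 1..n):
  {C}: scan cost=40, card=40
  {A}: scan cost=200, card=200
  {D}: scan cost=80, card=80
  {B}: scan cost=400, card=400
  {AC}: card=800; try (C,hash)→880, (A,merge)→2120, (C,nl_idx)→2200, (C,merge)→2280, (A,hash)→3280, (A,nl)→8040 …(+1); best=880 via (C,hash)
  {AD}: card=200; try (D,hash)→1520, (D,nl_idx)→1800, (A,merge)→2520, (D,merge)→2640, (A,hash)→3360, (A,nl)→16080 …(+1); best=1520 via (D,hash)
  {BD}: card=800; try (B,nl_idx)→1600, (D,hash)→1920, (D,nl_idx)→4000, (B,merge)→4720, (D,merge)→5040, (B,hash)→7360 …(+2); best=1600 via (B,nl_idx)
  {ACD}: card=800; try (C,hash)→2200, (D,hash)→2800, (C,nl_idx)→3520, (C,merge)→3600, (D,nl_idx)→7280, (C,nl)→9520 …(+2); best=2200 via (C,hash)
  {ABD}: card=2000; try (B,nl_idx)→5320, (A,hash)→5600, (B,merge)→7320, (B,hash)→8920, (A,merge)→12200, (B,nl)→81520 …(+1); best=5320 via (B,nl_idx)
  {ABCD}: card=8000; try (C,hash)→7800, (B,hash)→10200, (B,merge)→15000, (B,nl_idx)→17400, (C,nl_idx)→25320, (C,merge)→29600 …(+2); best=7800 via (C,hash)

cost=7800; order=A,D,B,C; methods=hash,nl_idx,hash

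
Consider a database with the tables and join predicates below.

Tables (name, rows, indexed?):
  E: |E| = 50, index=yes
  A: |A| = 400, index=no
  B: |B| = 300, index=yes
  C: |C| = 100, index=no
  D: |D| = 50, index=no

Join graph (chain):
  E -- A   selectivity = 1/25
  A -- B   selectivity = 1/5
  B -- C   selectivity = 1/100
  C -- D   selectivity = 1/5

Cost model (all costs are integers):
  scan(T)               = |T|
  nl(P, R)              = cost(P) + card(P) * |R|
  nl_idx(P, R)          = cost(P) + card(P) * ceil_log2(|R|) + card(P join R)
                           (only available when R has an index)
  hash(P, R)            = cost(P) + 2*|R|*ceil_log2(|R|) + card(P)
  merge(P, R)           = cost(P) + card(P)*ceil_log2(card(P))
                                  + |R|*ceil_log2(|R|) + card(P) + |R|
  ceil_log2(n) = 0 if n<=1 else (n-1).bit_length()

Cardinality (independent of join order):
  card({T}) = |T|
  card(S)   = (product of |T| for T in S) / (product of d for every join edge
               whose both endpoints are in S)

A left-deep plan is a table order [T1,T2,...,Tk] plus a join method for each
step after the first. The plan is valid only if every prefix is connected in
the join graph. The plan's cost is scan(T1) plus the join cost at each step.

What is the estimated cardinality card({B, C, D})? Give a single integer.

3000

Tables in S: B(300), C(100), D(50)
Edges inside S: B-C(d=100), C-D(d=5)
numerator = 300 * 100 * 50 = 1500000
denominator = 100 * 5 = 500
card(S) = 1500000 / 500 = 3000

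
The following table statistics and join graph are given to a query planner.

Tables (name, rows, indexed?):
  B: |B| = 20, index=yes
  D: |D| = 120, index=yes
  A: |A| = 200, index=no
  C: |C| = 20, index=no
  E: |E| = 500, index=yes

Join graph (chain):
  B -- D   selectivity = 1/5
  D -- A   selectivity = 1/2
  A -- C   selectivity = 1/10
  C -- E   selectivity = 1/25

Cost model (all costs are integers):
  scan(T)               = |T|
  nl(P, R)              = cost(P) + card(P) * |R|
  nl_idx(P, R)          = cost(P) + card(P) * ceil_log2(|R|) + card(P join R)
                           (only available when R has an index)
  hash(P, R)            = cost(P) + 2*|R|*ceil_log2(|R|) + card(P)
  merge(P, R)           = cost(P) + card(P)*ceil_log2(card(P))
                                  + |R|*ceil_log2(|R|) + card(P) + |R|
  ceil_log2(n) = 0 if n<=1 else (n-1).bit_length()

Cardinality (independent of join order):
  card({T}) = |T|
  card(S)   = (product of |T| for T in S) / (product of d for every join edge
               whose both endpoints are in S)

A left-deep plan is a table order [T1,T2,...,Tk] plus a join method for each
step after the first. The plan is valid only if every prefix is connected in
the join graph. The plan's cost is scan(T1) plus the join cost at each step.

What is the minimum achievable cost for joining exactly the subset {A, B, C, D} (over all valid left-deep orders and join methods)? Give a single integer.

Selinger DP over subsets of {A,B,C,D}:
  {B}: scan cost=20, card=20
  {D}: scan cost=120, card=120
  {A}: scan cost=200, card=200
  {C}: scan cost=20, card=20
  {BD}: card=480; try (B,hash)→440, (D,nl_idx)→640, (D,merge)→1100, (B,merge)→1200, (B,nl_idx)→1200, (D,hash)→1720 …(+2); best=440 via (B,hash)
  {AD}: card=12000; try (D,hash)→2080, (A,merge)→2880, (D,merge)→2960, (A,hash)→3440, (D,nl_idx)→13600, (A,nl)→24120 …(+1); best=2080 via (D,hash)
  {AC}: card=400; try (C,hash)→600, (A,merge)→1940, (C,merge)→2120, (A,hash)→3240, (A,nl)→4020, (C,nl)→4200; best=600 via (C,hash)
  {ABD}: card=48000; try (A,hash)→4120, (A,merge)→7040, (B,hash)→14280, (A,nl)→96440, (B,nl_idx)→110080, (B,merge)→182200 …(+1); best=4120 via (A,hash)
  {ACD}: card=24000; try (D,hash)→2680, (D,merge)→5560, (C,hash)→14280, (D,nl_idx)→27400, (D,nl)→48600, (C,merge)→182200 …(+1); best=2680 via (D,hash)
  {ABCD}: card=96000; try (B,hash)→26880, (C,hash)→52320, (B,nl_idx)→218680, (B,merge)→386800, (B,nl)→482680, (C,merge)→820240 …(+1); best=26880 via (B,hash)

26880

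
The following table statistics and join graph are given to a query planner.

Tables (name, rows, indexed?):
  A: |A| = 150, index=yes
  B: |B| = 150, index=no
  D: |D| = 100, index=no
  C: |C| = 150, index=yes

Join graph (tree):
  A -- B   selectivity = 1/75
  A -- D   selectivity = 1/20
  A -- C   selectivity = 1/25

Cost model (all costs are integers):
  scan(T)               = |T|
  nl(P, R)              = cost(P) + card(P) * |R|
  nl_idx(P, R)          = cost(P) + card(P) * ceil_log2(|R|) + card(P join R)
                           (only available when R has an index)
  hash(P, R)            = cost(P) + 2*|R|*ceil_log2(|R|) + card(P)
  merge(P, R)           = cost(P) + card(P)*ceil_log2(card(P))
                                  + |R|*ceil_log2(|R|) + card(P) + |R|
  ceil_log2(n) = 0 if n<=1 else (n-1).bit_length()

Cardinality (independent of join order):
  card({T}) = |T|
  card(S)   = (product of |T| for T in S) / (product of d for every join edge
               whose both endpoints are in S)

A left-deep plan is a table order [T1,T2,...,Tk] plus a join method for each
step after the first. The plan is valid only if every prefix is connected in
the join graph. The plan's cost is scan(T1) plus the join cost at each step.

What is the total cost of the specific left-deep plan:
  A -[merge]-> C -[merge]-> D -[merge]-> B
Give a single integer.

77900

step 1: scan A: cost=150, card=150
step 2: join C via merge
    card(P join C) = 150*150/(25) = 900
    cost = 150 + 150*8 + 150*8 + 150 + 150 = 2850
step 3: join D via merge
    card(P join D) = 900*100/(20) = 4500
    cost = 2850 + 900*10 + 100*7 + 900 + 100 = 13550
step 4: join B via merge
    card(P join B) = 4500*150/(75) = 9000
    cost = 13550 + 4500*13 + 150*8 + 4500 + 150 = 77900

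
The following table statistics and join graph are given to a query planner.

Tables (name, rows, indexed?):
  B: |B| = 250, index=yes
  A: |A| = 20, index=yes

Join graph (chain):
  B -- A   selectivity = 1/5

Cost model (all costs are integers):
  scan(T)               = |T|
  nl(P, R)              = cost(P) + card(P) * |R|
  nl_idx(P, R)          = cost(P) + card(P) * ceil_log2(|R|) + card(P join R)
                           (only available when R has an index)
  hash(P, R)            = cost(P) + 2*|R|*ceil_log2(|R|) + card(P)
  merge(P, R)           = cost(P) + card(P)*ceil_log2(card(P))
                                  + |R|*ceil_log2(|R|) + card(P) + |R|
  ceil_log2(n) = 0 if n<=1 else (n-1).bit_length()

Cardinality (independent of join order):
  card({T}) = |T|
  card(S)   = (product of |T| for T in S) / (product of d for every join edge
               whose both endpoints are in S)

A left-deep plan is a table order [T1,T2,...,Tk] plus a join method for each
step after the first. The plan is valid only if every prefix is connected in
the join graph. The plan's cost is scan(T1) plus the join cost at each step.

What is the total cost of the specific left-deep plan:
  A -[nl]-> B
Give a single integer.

5020

step 1: scan A: cost=20, card=20
step 2: join B via nl
    card(P join B) = 20*250/(5) = 1000
    cost = 20 + 20*250 = 5020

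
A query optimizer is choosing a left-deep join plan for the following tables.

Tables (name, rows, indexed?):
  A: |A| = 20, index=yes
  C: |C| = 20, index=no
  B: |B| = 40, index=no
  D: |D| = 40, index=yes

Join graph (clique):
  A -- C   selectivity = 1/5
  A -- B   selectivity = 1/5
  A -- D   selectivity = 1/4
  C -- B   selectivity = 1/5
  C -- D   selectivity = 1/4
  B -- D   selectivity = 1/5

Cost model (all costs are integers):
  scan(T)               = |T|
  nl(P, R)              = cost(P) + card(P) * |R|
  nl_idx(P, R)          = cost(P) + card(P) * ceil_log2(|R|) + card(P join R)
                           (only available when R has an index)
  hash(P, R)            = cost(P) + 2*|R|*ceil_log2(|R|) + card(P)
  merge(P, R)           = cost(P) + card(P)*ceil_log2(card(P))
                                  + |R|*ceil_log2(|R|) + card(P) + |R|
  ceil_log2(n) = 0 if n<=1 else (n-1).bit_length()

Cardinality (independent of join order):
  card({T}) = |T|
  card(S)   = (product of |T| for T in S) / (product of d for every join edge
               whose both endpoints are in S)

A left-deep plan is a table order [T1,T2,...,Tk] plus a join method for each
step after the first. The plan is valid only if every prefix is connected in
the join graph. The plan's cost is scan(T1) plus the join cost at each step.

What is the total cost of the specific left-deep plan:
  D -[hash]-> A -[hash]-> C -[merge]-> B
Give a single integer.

2760

step 1: scan D: cost=40, card=40
step 2: join A via hash
    card(P join A) = 40*20/(4) = 200
    cost = 40 + 2*20*5 + 40 = 280
step 3: join C via hash
    card(P join C) = 200*20/(5*4) = 200
    cost = 280 + 2*20*5 + 200 = 680
step 4: join B via merge
    card(P join B) = 200*40/(5*5*5) = 64
    cost = 680 + 200*8 + 40*6 + 200 + 40 = 2760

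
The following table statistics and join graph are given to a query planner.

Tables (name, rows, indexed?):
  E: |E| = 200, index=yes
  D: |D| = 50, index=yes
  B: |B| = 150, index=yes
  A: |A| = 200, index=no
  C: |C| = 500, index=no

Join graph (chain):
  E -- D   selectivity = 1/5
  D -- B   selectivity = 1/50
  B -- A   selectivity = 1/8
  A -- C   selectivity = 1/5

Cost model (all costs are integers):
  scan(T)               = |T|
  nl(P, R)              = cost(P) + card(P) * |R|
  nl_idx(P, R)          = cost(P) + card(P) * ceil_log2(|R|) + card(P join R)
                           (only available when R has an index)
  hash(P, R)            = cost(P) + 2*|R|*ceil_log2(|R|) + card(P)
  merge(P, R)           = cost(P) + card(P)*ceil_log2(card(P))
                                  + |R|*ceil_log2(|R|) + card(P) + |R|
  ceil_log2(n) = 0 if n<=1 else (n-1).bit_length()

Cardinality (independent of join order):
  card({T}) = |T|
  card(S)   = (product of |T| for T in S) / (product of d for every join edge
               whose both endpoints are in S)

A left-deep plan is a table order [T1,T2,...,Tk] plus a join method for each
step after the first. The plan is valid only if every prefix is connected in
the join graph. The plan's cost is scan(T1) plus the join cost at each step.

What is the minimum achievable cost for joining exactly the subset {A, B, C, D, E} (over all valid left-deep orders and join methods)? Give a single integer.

169700

Selinger DP over subsets of {A,B,C,D,E}:
  {E}: scan cost=200, card=200
  {D}: scan cost=50, card=50
  {B}: scan cost=150, card=150
  {A}: scan cost=200, card=200
  {C}: scan cost=500, card=500
  {DE}: card=2000; try (D,hash)→1000, (E,merge)→2200, (D,merge)→2350, (E,nl_idx)→2450, (E,hash)→3300, (D,nl_idx)→3400 …(+2); best=1000 via (D,hash)
  {BD}: card=150; try (B,nl_idx)→600, (D,hash)→900, (D,nl_idx)→1200, (B,merge)→1750, (D,merge)→1850, (B,hash)→2500 …(+2); best=600 via (B,nl_idx)
  {AB}: card=3750; try (B,hash)→2800, (A,merge)→3300, (B,merge)→3350, (A,hash)→3500, (B,nl_idx)→5550, (A,nl)→30150 …(+1); best=2800 via (B,hash)
  {AC}: card=20000; try (A,hash)→4200, (C,merge)→7000, (A,merge)→7300, (C,hash)→9400, (C,nl)→100200, (A,nl)→100500; best=4200 via (A,hash)
  {BDE}: card=6000; try (E,merge)→3750, (E,hash)→3950, (B,hash)→5400, (E,nl_idx)→7800, (B,nl_idx)→23000, (B,merge)→26350 …(+2); best=3750 via (E,merge)
  {ABD}: card=3750; try (A,merge)→3750, (A,hash)→3950, (D,hash)→7150, (D,nl_idx)→29050, (A,nl)→30600, (D,merge)→51900 …(+1); best=3750 via (A,merge)
  {ABC}: card=375000; try (C,hash)→15550, (B,hash)→26600, (C,merge)→56550, (B,merge)→325550, (B,nl_idx)→539200, (C,nl)→1877800 …(+1); best=15550 via (C,hash)
  {ABDE}: card=150000; try (E,hash)→10700, (A,hash)→12950, (E,merge)→54300, (A,merge)→89550, (E,nl_idx)→183750, (E,nl)→753750 …(+1); best=10700 via (E,hash)
  {ABCD}: card=375000; try (C,hash)→16500, (C,merge)→57500, (D,hash)→391150, (C,nl)→1878750, (D,nl_idx)→2640550, (D,merge)→7515900 …(+1); best=16500 via (C,hash)
  {ABCDE}: card=15000000; try (C,hash)→169700, (E,hash)→394700, (C,merge)→2865700, (E,merge)→7518300, (E,nl_idx)→18016500, (C,nl)→75010700 …(+1); best=169700 via (C,hash)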